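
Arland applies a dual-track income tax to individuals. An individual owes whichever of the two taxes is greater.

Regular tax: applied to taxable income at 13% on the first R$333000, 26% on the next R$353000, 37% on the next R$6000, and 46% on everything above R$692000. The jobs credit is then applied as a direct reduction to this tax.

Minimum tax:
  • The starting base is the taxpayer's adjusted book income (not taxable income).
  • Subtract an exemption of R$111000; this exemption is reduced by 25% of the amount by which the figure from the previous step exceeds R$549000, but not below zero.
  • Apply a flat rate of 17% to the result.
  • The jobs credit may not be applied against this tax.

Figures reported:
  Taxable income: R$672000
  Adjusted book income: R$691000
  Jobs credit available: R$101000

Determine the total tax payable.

R$104635

Regular tax:
  R$333000 × 13% = R$43290
  R$339000 × 26% = R$88140
  → R$131430
  Less jobs credit R$101000 → R$30430

Minimum tax:
  Base (adjusted book income): R$691000
  Exemption: R$111000 − 25% × (R$691000 − R$549000) = R$111000 − R$35500 = R$75500
  Base: R$691000 − R$75500 = R$615500
  R$615500 × 17% = R$104635

R$104635 > R$30430, so the minimum tax is the binding amount.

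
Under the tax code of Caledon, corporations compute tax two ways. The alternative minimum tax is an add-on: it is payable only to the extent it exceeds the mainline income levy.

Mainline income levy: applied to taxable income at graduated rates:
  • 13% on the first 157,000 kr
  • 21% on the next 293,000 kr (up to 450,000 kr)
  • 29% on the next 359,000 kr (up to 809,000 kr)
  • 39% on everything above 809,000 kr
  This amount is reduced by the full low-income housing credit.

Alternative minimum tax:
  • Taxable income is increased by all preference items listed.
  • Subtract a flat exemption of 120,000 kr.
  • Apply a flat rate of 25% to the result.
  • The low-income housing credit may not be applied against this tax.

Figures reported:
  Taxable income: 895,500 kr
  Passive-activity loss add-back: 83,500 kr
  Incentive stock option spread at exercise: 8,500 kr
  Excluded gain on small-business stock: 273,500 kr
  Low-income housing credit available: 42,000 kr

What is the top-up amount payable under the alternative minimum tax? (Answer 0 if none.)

Mainline income levy:
  157,000 kr × 13% = 20,410 kr
  293,000 kr × 21% = 61,530 kr
  359,000 kr × 29% = 104,110 kr
  86,500 kr × 39% = 33,735 kr
  → 219,785 kr
  Less low-income housing credit 42,000 kr → 177,785 kr

Alternative minimum tax:
  Adjusted income: 895,500 kr + 83,500 kr + 8,500 kr + 273,500 kr = 1,261,000 kr
  Less exemption 120,000 kr → base 1,141,000 kr
  1,141,000 kr × 25% = 285,250 kr

Excess of alternative minimum tax over mainline income levy: 285,250 kr − 177,785 kr = 107,465 kr.

107,465 kr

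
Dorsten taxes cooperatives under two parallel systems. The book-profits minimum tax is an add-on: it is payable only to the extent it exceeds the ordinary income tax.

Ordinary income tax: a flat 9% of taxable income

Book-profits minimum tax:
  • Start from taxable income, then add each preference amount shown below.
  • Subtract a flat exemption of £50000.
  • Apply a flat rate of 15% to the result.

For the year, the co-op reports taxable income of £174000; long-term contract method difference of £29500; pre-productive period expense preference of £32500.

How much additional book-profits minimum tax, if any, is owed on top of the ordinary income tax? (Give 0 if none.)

Ordinary income tax:
  £174000 × 9% = £15660

Book-profits minimum tax:
  Adjusted income: £174000 + £29500 + £32500 = £236000
  Less exemption £50000 → base £186000
  £186000 × 15% = £27900

Excess of book-profits minimum tax over ordinary income tax: £27900 − £15660 = £12240.

£12240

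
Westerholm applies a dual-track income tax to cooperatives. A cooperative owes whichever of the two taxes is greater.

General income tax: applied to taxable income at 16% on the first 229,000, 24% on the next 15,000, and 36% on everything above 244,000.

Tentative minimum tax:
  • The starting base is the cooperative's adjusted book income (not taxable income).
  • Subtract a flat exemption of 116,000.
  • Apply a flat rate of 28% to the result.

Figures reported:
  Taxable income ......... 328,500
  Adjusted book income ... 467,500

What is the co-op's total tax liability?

98,420

Tentative minimum tax:
  Base (adjusted book income): 467,500
  Less exemption 116,000 → base 351,500
  351,500 × 28% = 98,420

General income tax:
  229,000 × 16% = 36,640
  15,000 × 24% = 3,600
  84,500 × 36% = 30,420
  → 70,660

98,420 > 70,660, so the tentative minimum tax is the binding amount.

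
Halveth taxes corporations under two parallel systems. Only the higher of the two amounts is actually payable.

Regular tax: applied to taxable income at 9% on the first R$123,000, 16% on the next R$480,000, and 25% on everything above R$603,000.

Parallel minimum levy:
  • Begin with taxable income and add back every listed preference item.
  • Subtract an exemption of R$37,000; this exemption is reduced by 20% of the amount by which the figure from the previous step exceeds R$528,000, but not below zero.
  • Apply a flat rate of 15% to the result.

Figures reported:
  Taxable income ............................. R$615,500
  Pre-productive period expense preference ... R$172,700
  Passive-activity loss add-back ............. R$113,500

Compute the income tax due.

R$135,255

Regular tax:
  R$123,000 × 9% = R$11,070
  R$480,000 × 16% = R$76,800
  R$12,500 × 25% = R$3,125
  → R$90,995

Parallel minimum levy:
  Adjusted income: R$615,500 + R$172,700 + R$113,500 = R$901,700
  Exemption: 20% × (R$901,700 − R$528,000) = R$74,740 ≥ R$37,000, so the exemption is fully phased out
  Base: R$901,700 − R$0 = R$901,700
  R$901,700 × 15% = R$135,255

R$135,255 > R$90,995, so the parallel minimum levy is the binding amount.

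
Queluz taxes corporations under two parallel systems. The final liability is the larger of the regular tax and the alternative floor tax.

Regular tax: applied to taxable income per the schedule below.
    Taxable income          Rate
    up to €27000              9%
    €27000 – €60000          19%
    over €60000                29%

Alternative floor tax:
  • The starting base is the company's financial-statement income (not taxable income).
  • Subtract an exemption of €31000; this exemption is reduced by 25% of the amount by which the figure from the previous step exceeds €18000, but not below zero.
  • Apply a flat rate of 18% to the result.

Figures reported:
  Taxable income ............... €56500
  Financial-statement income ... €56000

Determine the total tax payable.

Alternative floor tax:
  Base (financial-statement income): €56000
  Exemption: €31000 − 25% × (€56000 − €18000) = €31000 − €9500 = €21500
  Base: €56000 − €21500 = €34500
  €34500 × 18% = €6210

Regular tax:
  €27000 × 9% = €2430
  €29500 × 19% = €5605
  → €8035

€8035 > €6210, so the regular tax governs.

€8035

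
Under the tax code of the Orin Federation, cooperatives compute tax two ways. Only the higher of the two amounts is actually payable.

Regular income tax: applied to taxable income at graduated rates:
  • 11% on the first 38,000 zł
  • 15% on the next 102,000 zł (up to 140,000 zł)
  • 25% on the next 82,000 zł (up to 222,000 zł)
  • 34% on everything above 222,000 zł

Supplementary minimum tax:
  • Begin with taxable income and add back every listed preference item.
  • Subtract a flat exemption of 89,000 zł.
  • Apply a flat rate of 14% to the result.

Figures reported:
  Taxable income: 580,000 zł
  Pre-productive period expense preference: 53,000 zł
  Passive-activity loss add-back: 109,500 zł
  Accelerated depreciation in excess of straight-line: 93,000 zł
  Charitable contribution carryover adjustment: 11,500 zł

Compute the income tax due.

161,700 zł

Regular income tax:
  38,000 zł × 11% = 4,180 zł
  102,000 zł × 15% = 15,300 zł
  82,000 zł × 25% = 20,500 zł
  358,000 zł × 34% = 121,720 zł
  → 161,700 zł

Supplementary minimum tax:
  Adjusted income: 580,000 zł + 53,000 zł + 109,500 zł + 93,000 zł + 11,500 zł = 847,000 zł
  Less exemption 89,000 zł → base 758,000 zł
  758,000 zł × 14% = 106,120 zł

161,700 zł > 106,120 zł, so the regular income tax governs.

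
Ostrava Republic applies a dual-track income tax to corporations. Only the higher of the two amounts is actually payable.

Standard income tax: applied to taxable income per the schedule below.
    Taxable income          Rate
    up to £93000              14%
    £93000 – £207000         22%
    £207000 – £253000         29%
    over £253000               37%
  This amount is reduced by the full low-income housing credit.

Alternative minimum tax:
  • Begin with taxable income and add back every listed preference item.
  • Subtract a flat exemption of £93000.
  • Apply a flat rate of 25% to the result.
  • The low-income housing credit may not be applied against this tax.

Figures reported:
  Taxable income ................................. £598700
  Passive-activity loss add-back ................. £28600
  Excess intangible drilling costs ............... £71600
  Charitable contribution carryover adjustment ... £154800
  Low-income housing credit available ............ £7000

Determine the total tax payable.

Standard income tax:
  £93000 × 14% = £13020
  £114000 × 22% = £25080
  £46000 × 29% = £13340
  £345700 × 37% = £127909
  → £179349
  Less low-income housing credit £7000 → £172349

Alternative minimum tax:
  Adjusted income: £598700 + £28600 + £71600 + £154800 = £853700
  Less exemption £93000 → base £760700
  £760700 × 25% = £190175

£190175 > £172349, so the alternative minimum tax is the binding amount.

£190175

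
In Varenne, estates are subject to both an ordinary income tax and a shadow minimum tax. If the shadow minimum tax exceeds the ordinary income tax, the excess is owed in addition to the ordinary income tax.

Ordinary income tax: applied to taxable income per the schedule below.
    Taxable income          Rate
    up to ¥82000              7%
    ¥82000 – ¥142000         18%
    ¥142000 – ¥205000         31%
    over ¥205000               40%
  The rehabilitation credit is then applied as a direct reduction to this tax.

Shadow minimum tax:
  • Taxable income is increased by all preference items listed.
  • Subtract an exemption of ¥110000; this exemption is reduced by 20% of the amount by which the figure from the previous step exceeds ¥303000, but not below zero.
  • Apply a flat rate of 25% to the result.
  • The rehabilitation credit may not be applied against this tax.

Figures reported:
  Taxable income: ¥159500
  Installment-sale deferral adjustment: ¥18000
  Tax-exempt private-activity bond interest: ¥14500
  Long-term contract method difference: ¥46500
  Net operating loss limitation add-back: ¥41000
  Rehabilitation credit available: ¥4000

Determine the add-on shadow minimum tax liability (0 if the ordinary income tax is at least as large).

Shadow minimum tax:
  Adjusted income: ¥159500 + ¥18000 + ¥14500 + ¥46500 + ¥41000 = ¥279500
  Exemption: ¥279500 ≤ ¥303000, so full ¥110000 applies
  Base: ¥279500 − ¥110000 = ¥169500
  ¥169500 × 25% = ¥42375

Ordinary income tax:
  ¥82000 × 7% = ¥5740
  ¥60000 × 18% = ¥10800
  ¥17500 × 31% = ¥5425
  → ¥21965
  Less rehabilitation credit ¥4000 → ¥17965

Excess of shadow minimum tax over ordinary income tax: ¥42375 − ¥17965 = ¥24410.

¥24410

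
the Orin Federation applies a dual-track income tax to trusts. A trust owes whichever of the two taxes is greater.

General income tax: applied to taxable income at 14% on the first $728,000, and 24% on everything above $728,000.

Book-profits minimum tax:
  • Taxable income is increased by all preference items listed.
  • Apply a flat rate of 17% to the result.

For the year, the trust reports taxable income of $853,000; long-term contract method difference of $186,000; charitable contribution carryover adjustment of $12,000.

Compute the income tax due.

Book-profits minimum tax:
  Adjusted income: $853,000 + $186,000 + $12,000 = $1,051,000
  $1,051,000 × 17% = $178,670

General income tax:
  $728,000 × 14% = $101,920
  $125,000 × 24% = $30,000
  → $131,920

$178,670 > $131,920, so the book-profits minimum tax is the binding amount.

$178,670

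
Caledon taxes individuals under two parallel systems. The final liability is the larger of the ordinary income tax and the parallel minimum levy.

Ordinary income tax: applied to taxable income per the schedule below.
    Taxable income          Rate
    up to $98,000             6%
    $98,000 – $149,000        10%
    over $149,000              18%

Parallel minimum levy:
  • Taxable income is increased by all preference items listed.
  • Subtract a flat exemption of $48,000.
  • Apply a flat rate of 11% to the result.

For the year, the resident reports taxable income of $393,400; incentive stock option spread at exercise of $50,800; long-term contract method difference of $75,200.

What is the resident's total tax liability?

$54,972

Parallel minimum levy:
  Adjusted income: $393,400 + $50,800 + $75,200 = $519,400
  Less exemption $48,000 → base $471,400
  $471,400 × 11% = $51,854

Ordinary income tax:
  $98,000 × 6% = $5,880
  $51,000 × 10% = $5,100
  $244,400 × 18% = $43,992
  → $54,972

$54,972 > $51,854, so the ordinary income tax governs.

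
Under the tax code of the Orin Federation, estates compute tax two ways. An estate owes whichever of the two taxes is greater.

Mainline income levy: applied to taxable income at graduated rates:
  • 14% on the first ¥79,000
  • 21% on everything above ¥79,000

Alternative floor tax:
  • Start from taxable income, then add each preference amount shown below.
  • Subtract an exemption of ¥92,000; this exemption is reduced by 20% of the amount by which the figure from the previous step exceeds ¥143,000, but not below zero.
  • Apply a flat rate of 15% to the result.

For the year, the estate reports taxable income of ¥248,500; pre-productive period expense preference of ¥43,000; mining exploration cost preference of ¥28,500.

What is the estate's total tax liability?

Mainline income levy:
  ¥79,000 × 14% = ¥11,060
  ¥169,500 × 21% = ¥35,595
  → ¥46,655

Alternative floor tax:
  Adjusted income: ¥248,500 + ¥43,000 + ¥28,500 = ¥320,000
  Exemption: ¥92,000 − 20% × (¥320,000 − ¥143,000) = ¥92,000 − ¥35,400 = ¥56,600
  Base: ¥320,000 − ¥56,600 = ¥263,400
  ¥263,400 × 15% = ¥39,510

¥46,655 > ¥39,510, so the mainline income levy governs.

¥46,655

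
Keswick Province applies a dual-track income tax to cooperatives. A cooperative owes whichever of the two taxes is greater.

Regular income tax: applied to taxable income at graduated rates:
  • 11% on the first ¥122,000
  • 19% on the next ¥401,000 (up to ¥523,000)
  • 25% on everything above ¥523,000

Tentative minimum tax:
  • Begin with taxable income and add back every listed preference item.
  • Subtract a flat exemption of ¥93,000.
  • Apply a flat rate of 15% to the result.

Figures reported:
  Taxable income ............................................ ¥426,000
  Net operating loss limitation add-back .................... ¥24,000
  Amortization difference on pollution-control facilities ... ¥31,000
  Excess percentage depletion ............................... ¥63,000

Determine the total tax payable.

Tentative minimum tax:
  Adjusted income: ¥426,000 + ¥24,000 + ¥31,000 + ¥63,000 = ¥544,000
  Less exemption ¥93,000 → base ¥451,000
  ¥451,000 × 15% = ¥67,650

Regular income tax:
  ¥122,000 × 11% = ¥13,420
  ¥304,000 × 19% = ¥57,760
  → ¥71,180

¥71,180 > ¥67,650, so the regular income tax governs.

¥71,180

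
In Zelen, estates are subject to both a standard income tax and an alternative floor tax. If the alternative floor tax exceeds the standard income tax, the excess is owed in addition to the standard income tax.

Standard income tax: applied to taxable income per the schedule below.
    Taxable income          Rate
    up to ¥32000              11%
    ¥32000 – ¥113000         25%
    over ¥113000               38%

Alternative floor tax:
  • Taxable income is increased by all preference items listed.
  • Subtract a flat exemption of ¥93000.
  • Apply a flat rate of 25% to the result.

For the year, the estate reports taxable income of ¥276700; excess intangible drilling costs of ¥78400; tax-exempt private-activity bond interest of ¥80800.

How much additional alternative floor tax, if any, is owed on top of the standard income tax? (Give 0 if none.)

¥0

Alternative floor tax:
  Adjusted income: ¥276700 + ¥78400 + ¥80800 = ¥435900
  Less exemption ¥93000 → base ¥342900
  ¥342900 × 25% = ¥85725

Standard income tax:
  ¥32000 × 11% = ¥3520
  ¥81000 × 25% = ¥20250
  ¥163700 × 38% = ¥62206
  → ¥85976

¥85725 ≤ ¥85976, so no add-on is due.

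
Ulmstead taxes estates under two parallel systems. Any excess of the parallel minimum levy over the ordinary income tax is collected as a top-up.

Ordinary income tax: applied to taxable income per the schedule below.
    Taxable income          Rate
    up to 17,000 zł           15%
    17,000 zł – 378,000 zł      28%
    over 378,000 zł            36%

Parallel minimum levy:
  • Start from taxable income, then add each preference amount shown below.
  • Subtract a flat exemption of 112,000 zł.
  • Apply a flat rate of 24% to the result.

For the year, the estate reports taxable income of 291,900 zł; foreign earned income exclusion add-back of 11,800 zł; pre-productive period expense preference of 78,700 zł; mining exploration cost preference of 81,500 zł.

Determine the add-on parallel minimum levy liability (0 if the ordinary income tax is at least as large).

Ordinary income tax:
  17,000 zł × 15% = 2,550 zł
  274,900 zł × 28% = 76,972 zł
  → 79,522 zł

Parallel minimum levy:
  Adjusted income: 291,900 zł + 11,800 zł + 78,700 zł + 81,500 zł = 463,900 zł
  Less exemption 112,000 zł → base 351,900 zł
  351,900 zł × 24% = 84,456 zł

Excess of parallel minimum levy over ordinary income tax: 84,456 zł − 79,522 zł = 4,934 zł.

4,934 zł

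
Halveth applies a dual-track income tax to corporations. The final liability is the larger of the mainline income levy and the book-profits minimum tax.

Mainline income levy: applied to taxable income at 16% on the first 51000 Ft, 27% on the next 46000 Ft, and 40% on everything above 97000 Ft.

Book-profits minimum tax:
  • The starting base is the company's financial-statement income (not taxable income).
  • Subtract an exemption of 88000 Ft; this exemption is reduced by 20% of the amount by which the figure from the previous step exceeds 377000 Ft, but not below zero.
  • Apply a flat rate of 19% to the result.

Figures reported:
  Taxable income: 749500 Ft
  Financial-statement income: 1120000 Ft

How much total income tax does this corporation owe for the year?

Mainline income levy:
  51000 Ft × 16% = 8160 Ft
  46000 Ft × 27% = 12420 Ft
  652500 Ft × 40% = 261000 Ft
  → 281580 Ft

Book-profits minimum tax:
  Base (financial-statement income): 1120000 Ft
  Exemption: 20% × (1120000 Ft − 377000 Ft) = 148600 Ft ≥ 88000 Ft, so the exemption is fully phased out
  Base: 1120000 Ft − 0 Ft = 1120000 Ft
  1120000 Ft × 19% = 212800 Ft

281580 Ft > 212800 Ft, so the mainline income levy governs.

281580 Ft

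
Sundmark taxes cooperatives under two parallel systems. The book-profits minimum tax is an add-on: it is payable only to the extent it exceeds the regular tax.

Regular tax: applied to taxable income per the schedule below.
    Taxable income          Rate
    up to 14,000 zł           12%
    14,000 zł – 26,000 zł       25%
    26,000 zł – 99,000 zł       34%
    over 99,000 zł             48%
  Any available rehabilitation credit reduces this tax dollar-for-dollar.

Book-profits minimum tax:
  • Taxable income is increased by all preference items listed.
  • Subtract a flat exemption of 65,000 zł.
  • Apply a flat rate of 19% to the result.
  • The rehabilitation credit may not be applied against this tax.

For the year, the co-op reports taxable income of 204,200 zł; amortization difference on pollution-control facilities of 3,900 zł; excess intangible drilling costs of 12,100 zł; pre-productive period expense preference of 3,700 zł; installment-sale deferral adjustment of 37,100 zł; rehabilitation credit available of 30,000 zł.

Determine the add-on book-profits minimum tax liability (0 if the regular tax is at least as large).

Book-profits minimum tax:
  Adjusted income: 204,200 zł + 3,900 zł + 12,100 zł + 3,700 zł + 37,100 zł = 261,000 zł
  Less exemption 65,000 zł → base 196,000 zł
  196,000 zł × 19% = 37,240 zł

Regular tax:
  14,000 zł × 12% = 1,680 zł
  12,000 zł × 25% = 3,000 zł
  73,000 zł × 34% = 24,820 zł
  105,200 zł × 48% = 50,496 zł
  → 79,996 zł
  Less rehabilitation credit 30,000 zł → 49,996 zł

37,240 zł ≤ 49,996 zł, so no add-on is due.

0 zł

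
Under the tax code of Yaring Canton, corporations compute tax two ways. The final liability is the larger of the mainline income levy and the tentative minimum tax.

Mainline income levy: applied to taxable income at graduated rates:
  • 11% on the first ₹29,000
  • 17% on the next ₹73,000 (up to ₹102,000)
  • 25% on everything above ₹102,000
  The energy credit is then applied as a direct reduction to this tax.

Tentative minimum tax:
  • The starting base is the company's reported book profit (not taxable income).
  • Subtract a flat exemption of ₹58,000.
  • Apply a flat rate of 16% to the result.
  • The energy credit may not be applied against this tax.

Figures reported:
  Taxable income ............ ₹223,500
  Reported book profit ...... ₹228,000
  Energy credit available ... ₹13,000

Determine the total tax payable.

₹32,975

Tentative minimum tax:
  Base (reported book profit): ₹228,000
  Less exemption ₹58,000 → base ₹170,000
  ₹170,000 × 16% = ₹27,200

Mainline income levy:
  ₹29,000 × 11% = ₹3,190
  ₹73,000 × 17% = ₹12,410
  ₹121,500 × 25% = ₹30,375
  → ₹45,975
  Less energy credit ₹13,000 → ₹32,975

₹32,975 > ₹27,200, so the mainline income levy governs.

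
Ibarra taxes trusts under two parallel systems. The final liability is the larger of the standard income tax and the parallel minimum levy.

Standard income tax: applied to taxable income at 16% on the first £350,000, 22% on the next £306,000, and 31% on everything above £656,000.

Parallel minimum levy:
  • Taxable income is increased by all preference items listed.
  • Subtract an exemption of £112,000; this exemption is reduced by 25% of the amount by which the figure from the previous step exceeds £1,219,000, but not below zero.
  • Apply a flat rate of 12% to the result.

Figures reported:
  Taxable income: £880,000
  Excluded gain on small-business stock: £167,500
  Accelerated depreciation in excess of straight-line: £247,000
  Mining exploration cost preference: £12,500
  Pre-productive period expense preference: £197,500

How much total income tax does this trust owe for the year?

Parallel minimum levy:
  Adjusted income: £880,000 + £167,500 + £247,000 + £12,500 + £197,500 = £1,504,500
  Exemption: £112,000 − 25% × (£1,504,500 − £1,219,000) = £112,000 − £71,375 = £40,625
  Base: £1,504,500 − £40,625 = £1,463,875
  £1,463,875 × 12% = £175,665

Standard income tax:
  £350,000 × 16% = £56,000
  £306,000 × 22% = £67,320
  £224,000 × 31% = £69,440
  → £192,760

£192,760 > £175,665, so the standard income tax governs.

£192,760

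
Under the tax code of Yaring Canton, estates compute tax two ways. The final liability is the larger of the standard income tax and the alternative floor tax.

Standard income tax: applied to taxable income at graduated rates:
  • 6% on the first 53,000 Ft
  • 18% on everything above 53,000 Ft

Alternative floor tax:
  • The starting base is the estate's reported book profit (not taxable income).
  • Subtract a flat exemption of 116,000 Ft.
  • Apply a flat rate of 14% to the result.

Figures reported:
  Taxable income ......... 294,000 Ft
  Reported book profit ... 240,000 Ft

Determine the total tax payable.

Alternative floor tax:
  Base (reported book profit): 240,000 Ft
  Less exemption 116,000 Ft → base 124,000 Ft
  124,000 Ft × 14% = 17,360 Ft

Standard income tax:
  53,000 Ft × 6% = 3,180 Ft
  241,000 Ft × 18% = 43,380 Ft
  → 46,560 Ft

46,560 Ft > 17,360 Ft, so the standard income tax governs.

46,560 Ft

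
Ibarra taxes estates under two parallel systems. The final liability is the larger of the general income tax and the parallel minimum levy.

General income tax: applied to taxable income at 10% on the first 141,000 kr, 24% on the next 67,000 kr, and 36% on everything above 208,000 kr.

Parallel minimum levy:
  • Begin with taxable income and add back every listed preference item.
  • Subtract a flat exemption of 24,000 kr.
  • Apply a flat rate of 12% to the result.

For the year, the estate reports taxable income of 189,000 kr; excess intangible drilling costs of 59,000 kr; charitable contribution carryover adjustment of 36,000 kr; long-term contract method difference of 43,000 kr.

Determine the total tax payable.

Parallel minimum levy:
  Adjusted income: 189,000 kr + 59,000 kr + 36,000 kr + 43,000 kr = 327,000 kr
  Less exemption 24,000 kr → base 303,000 kr
  303,000 kr × 12% = 36,360 kr

General income tax:
  141,000 kr × 10% = 14,100 kr
  48,000 kr × 24% = 11,520 kr
  → 25,620 kr

36,360 kr > 25,620 kr, so the parallel minimum levy is the binding amount.

36,360 kr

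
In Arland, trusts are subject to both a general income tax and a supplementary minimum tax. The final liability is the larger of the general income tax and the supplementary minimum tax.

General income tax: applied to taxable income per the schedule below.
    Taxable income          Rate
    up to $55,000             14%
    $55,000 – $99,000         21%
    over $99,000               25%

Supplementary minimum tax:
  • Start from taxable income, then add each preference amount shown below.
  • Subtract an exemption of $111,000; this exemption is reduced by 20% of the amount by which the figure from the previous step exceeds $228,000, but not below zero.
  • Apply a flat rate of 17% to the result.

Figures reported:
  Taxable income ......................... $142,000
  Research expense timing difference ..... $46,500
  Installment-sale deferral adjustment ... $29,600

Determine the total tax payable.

$27,690

General income tax:
  $55,000 × 14% = $7,700
  $44,000 × 21% = $9,240
  $43,000 × 25% = $10,750
  → $27,690

Supplementary minimum tax:
  Adjusted income: $142,000 + $46,500 + $29,600 = $218,100
  Exemption: $218,100 ≤ $228,000, so full $111,000 applies
  Base: $218,100 − $111,000 = $107,100
  $107,100 × 17% = $18,207

$27,690 > $18,207, so the general income tax governs.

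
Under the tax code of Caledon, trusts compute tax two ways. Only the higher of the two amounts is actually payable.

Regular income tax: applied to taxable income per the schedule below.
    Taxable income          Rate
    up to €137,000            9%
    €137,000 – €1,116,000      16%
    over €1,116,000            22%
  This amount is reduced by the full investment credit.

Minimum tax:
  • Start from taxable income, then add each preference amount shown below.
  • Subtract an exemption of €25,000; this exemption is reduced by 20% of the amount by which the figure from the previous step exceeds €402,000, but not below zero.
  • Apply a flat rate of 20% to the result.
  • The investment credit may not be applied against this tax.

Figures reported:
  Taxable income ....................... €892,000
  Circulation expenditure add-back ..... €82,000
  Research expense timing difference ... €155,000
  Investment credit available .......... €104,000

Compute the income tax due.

€225,800

Minimum tax:
  Adjusted income: €892,000 + €82,000 + €155,000 = €1,129,000
  Exemption: 20% × (€1,129,000 − €402,000) = €145,400 ≥ €25,000, so the exemption is fully phased out
  Base: €1,129,000 − €0 = €1,129,000
  €1,129,000 × 20% = €225,800

Regular income tax:
  €137,000 × 9% = €12,330
  €755,000 × 16% = €120,800
  → €133,130
  Less investment credit €104,000 → €29,130

€225,800 > €29,130, so the minimum tax is the binding amount.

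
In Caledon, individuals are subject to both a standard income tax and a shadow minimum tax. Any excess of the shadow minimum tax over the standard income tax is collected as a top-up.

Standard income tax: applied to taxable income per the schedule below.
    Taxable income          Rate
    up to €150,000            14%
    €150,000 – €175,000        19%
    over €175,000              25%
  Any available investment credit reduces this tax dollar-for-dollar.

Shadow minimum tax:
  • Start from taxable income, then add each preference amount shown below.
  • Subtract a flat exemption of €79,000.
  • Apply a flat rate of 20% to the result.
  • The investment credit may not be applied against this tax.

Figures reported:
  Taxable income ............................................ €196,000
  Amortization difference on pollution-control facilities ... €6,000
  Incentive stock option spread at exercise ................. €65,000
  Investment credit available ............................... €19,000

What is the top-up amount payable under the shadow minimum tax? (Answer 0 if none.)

Standard income tax:
  €150,000 × 14% = €21,000
  €25,000 × 19% = €4,750
  €21,000 × 25% = €5,250
  → €31,000
  Less investment credit €19,000 → €12,000

Shadow minimum tax:
  Adjusted income: €196,000 + €6,000 + €65,000 = €267,000
  Less exemption €79,000 → base €188,000
  €188,000 × 20% = €37,600

Excess of shadow minimum tax over standard income tax: €37,600 − €12,000 = €25,600.

€25,600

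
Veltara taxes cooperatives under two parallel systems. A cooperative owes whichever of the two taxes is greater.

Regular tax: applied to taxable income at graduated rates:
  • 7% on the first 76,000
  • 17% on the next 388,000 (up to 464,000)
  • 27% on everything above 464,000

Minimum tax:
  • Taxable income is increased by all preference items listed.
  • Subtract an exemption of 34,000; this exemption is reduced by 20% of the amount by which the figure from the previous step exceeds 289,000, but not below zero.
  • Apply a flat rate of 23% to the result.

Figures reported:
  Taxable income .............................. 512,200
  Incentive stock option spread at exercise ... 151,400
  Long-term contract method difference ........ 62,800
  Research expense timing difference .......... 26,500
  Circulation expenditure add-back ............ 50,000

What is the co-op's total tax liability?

Regular tax:
  76,000 × 7% = 5,320
  388,000 × 17% = 65,960
  48,200 × 27% = 13,014
  → 84,294

Minimum tax:
  Adjusted income: 512,200 + 151,400 + 62,800 + 26,500 + 50,000 = 802,900
  Exemption: 20% × (802,900 − 289,000) = 102,780 ≥ 34,000, so the exemption is fully phased out
  Base: 802,900 − 0 = 802,900
  802,900 × 23% = 184,667

184,667 > 84,294, so the minimum tax is the binding amount.

184,667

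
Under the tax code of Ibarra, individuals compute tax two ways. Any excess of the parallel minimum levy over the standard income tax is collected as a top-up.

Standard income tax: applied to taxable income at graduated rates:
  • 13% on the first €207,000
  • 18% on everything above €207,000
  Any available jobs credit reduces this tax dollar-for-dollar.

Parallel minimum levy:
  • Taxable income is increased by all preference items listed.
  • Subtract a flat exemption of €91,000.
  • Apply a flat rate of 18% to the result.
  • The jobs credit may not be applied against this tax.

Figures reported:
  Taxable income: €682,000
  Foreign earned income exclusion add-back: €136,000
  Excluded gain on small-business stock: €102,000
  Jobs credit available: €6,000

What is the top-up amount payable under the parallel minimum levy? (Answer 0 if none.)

€42,810

Parallel minimum levy:
  Adjusted income: €682,000 + €136,000 + €102,000 = €920,000
  Less exemption €91,000 → base €829,000
  €829,000 × 18% = €149,220

Standard income tax:
  €207,000 × 13% = €26,910
  €475,000 × 18% = €85,500
  → €112,410
  Less jobs credit €6,000 → €106,410

Excess of parallel minimum levy over standard income tax: €149,220 − €106,410 = €42,810.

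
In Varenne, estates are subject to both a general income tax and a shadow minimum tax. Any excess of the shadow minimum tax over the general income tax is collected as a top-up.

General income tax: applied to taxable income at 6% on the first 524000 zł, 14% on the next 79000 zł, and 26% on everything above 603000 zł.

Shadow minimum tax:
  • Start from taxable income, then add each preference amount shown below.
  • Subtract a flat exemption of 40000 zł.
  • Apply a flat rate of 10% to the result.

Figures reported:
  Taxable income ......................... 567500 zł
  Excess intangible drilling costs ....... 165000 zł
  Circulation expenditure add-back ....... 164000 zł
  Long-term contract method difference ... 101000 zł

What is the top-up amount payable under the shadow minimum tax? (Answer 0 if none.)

58220 zł

Shadow minimum tax:
  Adjusted income: 567500 zł + 165000 zł + 164000 zł + 101000 zł = 997500 zł
  Less exemption 40000 zł → base 957500 zł
  957500 zł × 10% = 95750 zł

General income tax:
  524000 zł × 6% = 31440 zł
  43500 zł × 14% = 6090 zł
  → 37530 zł

Excess of shadow minimum tax over general income tax: 95750 zł − 37530 zł = 58220 zł.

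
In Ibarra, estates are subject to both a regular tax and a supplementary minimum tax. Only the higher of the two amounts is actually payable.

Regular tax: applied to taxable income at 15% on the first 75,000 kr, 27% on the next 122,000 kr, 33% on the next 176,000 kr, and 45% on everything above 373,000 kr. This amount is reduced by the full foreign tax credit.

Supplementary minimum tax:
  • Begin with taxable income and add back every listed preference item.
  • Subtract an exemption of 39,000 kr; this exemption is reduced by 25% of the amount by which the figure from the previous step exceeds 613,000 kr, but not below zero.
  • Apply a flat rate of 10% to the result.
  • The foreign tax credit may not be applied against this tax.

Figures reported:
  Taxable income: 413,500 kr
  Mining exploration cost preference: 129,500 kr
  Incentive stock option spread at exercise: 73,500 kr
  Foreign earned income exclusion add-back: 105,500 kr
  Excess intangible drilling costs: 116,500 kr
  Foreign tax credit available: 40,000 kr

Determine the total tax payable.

83,850 kr

Supplementary minimum tax:
  Adjusted income: 413,500 kr + 129,500 kr + 73,500 kr + 105,500 kr + 116,500 kr = 838,500 kr
  Exemption: 25% × (838,500 kr − 613,000 kr) = 56,375 kr ≥ 39,000 kr, so the exemption is fully phased out
  Base: 838,500 kr − 0 kr = 838,500 kr
  838,500 kr × 10% = 83,850 kr

Regular tax:
  75,000 kr × 15% = 11,250 kr
  122,000 kr × 27% = 32,940 kr
  176,000 kr × 33% = 58,080 kr
  40,500 kr × 45% = 18,225 kr
  → 120,495 kr
  Less foreign tax credit 40,000 kr → 80,495 kr

83,850 kr > 80,495 kr, so the supplementary minimum tax is the binding amount.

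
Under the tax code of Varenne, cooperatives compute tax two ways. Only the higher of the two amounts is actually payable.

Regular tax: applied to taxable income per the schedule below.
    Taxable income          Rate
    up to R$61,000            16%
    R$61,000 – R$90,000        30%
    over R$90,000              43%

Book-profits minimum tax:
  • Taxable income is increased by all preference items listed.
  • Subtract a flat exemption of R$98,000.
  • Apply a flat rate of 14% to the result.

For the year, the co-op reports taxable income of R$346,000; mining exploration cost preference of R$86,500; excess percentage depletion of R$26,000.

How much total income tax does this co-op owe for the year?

R$128,540

Book-profits minimum tax:
  Adjusted income: R$346,000 + R$86,500 + R$26,000 = R$458,500
  Less exemption R$98,000 → base R$360,500
  R$360,500 × 14% = R$50,470

Regular tax:
  R$61,000 × 16% = R$9,760
  R$29,000 × 30% = R$8,700
  R$256,000 × 43% = R$110,080
  → R$128,540

R$128,540 > R$50,470, so the regular tax governs.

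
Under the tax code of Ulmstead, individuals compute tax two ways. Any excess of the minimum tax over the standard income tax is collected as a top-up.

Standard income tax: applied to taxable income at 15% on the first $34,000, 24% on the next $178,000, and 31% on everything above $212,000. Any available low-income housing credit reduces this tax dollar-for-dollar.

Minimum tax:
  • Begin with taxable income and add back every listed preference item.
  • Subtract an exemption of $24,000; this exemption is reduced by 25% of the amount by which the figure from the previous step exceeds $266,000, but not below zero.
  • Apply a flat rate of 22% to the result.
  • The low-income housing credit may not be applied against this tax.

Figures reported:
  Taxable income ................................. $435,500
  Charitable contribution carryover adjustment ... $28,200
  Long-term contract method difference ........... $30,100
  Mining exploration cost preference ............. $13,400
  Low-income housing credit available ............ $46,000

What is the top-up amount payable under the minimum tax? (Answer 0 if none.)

Minimum tax:
  Adjusted income: $435,500 + $28,200 + $30,100 + $13,400 = $507,200
  Exemption: 25% × ($507,200 − $266,000) = $60,300 ≥ $24,000, so the exemption is fully phased out
  Base: $507,200 − $0 = $507,200
  $507,200 × 22% = $111,584

Standard income tax:
  $34,000 × 15% = $5,100
  $178,000 × 24% = $42,720
  $223,500 × 31% = $69,285
  → $117,105
  Less low-income housing credit $46,000 → $71,105

Excess of minimum tax over standard income tax: $111,584 − $71,105 = $40,479.

$40,479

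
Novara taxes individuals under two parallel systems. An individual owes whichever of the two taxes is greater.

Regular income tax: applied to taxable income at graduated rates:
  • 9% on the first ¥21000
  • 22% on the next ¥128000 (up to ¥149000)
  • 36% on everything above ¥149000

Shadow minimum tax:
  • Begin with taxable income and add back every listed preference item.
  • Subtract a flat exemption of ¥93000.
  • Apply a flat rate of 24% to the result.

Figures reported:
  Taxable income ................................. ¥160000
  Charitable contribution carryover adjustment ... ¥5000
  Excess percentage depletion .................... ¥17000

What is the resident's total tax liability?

Regular income tax:
  ¥21000 × 9% = ¥1890
  ¥128000 × 22% = ¥28160
  ¥11000 × 36% = ¥3960
  → ¥34010

Shadow minimum tax:
  Adjusted income: ¥160000 + ¥5000 + ¥17000 = ¥182000
  Less exemption ¥93000 → base ¥89000
  ¥89000 × 24% = ¥21360

¥34010 > ¥21360, so the regular income tax governs.

¥34010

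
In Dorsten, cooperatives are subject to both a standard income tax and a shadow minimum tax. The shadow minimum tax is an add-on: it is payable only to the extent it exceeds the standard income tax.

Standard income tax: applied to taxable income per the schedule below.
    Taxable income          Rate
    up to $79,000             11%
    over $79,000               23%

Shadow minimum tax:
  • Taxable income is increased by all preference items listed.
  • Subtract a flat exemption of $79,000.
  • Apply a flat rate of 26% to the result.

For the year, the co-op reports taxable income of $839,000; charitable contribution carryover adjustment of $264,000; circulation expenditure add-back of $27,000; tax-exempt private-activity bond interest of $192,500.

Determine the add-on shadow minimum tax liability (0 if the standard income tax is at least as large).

$139,820

Standard income tax:
  $79,000 × 11% = $8,690
  $760,000 × 23% = $174,800
  → $183,490

Shadow minimum tax:
  Adjusted income: $839,000 + $264,000 + $27,000 + $192,500 = $1,322,500
  Less exemption $79,000 → base $1,243,500
  $1,243,500 × 26% = $323,310

Excess of shadow minimum tax over standard income tax: $323,310 − $183,490 = $139,820.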